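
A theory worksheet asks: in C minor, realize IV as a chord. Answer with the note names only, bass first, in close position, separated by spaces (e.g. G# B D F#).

Scale degree 4 in C minor is F; here the chord built on it is altered to a major triad. IV is the major subdominant, borrowed from the parallel major.
So the chord is F-A-C, a major triad.

F A C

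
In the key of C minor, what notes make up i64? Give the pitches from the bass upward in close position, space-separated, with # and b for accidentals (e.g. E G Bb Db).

The numeral's case and figure indicate a minor triad. In C minor its root, the first degree, is C.
Stacking thirds from C gives C-Eb-G.
The figured bass 64 indicates second inversion, placing the fifth (G) in the bass: G-C-Eb.

G C Eb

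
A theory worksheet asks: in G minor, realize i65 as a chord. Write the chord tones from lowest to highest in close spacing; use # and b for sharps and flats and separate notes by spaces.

In G minor, the tonic is G, and the diatonic chord built there is a minor seventh chord.
Stacking thirds from G gives G-Bb-D-F.
The figured bass 65 indicates first inversion, placing the third (Bb) in the bass: Bb-D-F-G.

Bb D F G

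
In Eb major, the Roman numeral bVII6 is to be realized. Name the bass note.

F

bVII in Eb major has root Db; the chord is Db-F-Ab.
The figure 6 means first inversion — the third is in the bass.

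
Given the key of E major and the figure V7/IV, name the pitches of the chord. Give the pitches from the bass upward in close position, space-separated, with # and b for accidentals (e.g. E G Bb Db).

E G# B D

V7/IV is a secondary dominant — the dominant seventh of IV. IV in E major is A, so the applied chord's root is E, a perfect fifth above.
Building a dominant seventh chord on E gives E-G#-B-D.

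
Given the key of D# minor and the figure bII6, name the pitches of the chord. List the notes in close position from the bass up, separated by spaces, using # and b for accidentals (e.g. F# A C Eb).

G# B E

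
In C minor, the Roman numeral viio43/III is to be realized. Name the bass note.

Ab

The applied chord viio43/III is rooted on D: D-F-Ab-Cb.
The figure 43 means second inversion — the fifth is in the bass.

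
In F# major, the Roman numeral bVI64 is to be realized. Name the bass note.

bVI in F# major has root D; the chord is D-F#-A.
The figure 64 means second inversion — the fifth is in the bass.

A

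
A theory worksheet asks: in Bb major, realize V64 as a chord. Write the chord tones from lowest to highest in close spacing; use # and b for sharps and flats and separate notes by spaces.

C F A

The numeral's case and figure indicate a major triad. In Bb major its root, scale degree 5, is F.
Stacking thirds from F gives F-A-C.
With the 64 figure the chord is in second inversion; from the bass C upward in close position it reads C-F-A.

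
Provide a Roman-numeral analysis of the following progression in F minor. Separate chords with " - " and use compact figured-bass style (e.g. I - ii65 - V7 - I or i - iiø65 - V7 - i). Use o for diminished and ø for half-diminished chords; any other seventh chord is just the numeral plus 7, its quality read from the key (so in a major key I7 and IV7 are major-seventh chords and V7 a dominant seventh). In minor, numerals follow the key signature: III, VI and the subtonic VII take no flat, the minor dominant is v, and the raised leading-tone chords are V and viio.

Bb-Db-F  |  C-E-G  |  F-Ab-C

iv - V - i

Bb-Db-F has root Bb, degree 4 in F minor, so iv.
C-E-G has root C, degree 5 in F minor, so V.
F-Ab-C: root F is the tonic; minor triad there is i.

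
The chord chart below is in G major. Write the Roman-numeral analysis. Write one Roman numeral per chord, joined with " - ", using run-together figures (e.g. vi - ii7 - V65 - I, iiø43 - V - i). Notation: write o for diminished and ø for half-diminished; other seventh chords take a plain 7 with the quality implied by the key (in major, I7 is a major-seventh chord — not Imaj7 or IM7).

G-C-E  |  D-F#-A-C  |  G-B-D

IV64 - V7 - I

G-C-E has root C, degree 4 in G major, so IV64.
D-F#-A-C has root D, degree 5 in G major, so V7.
G-B-D has root G, degree 1 in G major, so I.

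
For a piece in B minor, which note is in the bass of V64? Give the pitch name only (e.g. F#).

V in B minor has root F#; the chord is F#-A#-C#.
The figure 64 means second inversion — the fifth is in the bass.

C#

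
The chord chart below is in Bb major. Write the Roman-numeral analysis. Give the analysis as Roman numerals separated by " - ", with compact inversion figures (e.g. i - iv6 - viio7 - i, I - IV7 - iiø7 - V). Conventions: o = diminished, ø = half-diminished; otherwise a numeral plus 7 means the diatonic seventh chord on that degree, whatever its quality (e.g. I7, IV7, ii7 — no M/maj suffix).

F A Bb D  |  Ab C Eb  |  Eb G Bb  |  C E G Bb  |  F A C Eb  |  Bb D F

F-A-Bb-D has root Bb, degree 1 in Bb major, so I43.
Ab-C-Eb: Ab with this quality isn't in the key; it's bVII, borrowed from the parallel minor.
Eb-G-Bb has root Eb, degree 4 in Bb major, so IV.
C-E-G-Bb: chromatic; C is V of V, so V7/V.
F-A-C-Eb has root F, degree 5 in Bb major, so V7.
Bb-D-F has root Bb, degree 1 in Bb major, so I.

I43 - bVII - IV - V7/V - V7 - I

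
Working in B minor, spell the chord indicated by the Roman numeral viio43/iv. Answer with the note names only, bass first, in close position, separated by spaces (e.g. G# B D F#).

A C D# F#

viio43/iv is a secondary leading-tone chord. The target iv is E in B minor; the applied chord is rooted a semitone below, on D#.
Building a fully diminished seventh chord on D# gives D#-F#-A-C.
The figured bass 43 indicates second inversion, placing the fifth (A) in the bass: A-C-D#-F#.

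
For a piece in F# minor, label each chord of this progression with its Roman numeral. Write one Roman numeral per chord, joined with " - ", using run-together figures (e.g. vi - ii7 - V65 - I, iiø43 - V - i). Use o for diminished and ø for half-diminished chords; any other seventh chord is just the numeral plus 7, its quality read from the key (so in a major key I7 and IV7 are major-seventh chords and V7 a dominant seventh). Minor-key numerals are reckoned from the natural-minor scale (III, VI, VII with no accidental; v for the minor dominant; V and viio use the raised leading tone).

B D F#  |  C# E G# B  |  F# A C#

B-D-F#: minor triad on B = scale degree 4 → iv.
C#-E-G#-B has root C#, degree 5 in F# minor, so v7.
F#-A-C#: minor triad on F# = scale degree 1 → i.

iv - v7 - i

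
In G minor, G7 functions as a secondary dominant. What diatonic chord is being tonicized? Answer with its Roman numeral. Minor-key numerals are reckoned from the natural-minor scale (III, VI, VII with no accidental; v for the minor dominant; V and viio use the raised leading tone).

The chord is a dominant seventh chord on G.
A dominant resolves down a perfect fifth: G → C. In G minor, C is scale degree 4, i.e. iv.

iv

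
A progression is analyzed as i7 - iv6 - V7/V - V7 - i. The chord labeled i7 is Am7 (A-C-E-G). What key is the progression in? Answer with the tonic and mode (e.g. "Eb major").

A minor

The anchor chord is a minor seventh chord on A, labeled i7.
If A is scale degree 1 and the mode makes that degree carry a minor seventh chord, the tonic is A and the mode is minor.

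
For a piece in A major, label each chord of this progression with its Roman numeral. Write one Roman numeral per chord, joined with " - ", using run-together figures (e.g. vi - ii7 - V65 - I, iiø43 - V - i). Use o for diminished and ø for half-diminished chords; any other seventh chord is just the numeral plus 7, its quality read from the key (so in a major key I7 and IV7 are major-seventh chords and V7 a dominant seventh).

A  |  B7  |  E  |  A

I - V7/V - V - I

A: major triad on A = scale degree 1 → I.
B7 is the secondary dominant of V (dominant seventh chord on B): V7/V.
E: major triad on E = scale degree 5 → V.
A: root A is the tonic; major triad there is I.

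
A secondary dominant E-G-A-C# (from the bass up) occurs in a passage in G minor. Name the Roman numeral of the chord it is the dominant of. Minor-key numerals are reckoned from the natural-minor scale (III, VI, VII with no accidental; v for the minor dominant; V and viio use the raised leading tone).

The chord is a dominant seventh chord on A.
A dominant resolves down a perfect fifth: A → D. In G minor, D is scale degree 5, i.e. V.

V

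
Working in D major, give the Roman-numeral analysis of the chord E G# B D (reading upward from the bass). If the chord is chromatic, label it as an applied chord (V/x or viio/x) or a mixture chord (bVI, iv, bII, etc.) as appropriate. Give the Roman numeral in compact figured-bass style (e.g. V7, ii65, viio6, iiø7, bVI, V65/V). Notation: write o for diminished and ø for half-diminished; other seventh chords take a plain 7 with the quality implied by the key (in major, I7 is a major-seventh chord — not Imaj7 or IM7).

The pitches E-G#-B-D form a dominant seventh chord rooted on E.
E is not a diatonic chord root with this quality in D major, but it lies a perfect fifth above A (V), so the chord functions as an applied dominant of V.

V7/V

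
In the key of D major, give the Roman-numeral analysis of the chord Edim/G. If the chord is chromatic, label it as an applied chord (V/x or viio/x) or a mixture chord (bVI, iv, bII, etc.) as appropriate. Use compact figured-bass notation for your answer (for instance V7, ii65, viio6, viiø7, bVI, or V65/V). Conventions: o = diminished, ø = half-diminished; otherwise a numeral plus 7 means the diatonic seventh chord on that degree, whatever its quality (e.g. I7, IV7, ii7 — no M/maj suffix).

iio6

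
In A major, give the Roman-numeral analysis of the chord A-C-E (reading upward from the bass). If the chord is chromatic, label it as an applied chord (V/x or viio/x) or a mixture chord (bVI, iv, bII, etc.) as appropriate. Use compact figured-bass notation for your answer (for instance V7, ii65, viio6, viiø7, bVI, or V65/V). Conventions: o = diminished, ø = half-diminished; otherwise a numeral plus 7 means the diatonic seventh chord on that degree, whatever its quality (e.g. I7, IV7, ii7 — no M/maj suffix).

The pitches A-C-E form a minor triad rooted on A.
A is the first degree of A major. This is the minor tonic, borrowed from the parallel minor.

i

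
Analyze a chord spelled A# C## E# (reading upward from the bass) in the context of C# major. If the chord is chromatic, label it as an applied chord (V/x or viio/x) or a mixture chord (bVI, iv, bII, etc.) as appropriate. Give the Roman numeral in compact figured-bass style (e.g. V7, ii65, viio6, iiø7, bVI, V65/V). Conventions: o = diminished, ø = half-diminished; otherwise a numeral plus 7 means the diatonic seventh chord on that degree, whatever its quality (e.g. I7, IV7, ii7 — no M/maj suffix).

V/ii

The pitches A#-C##-E# form a major triad rooted on A#.
A# is not a diatonic chord root with this quality in C# major, but it lies a perfect fifth above D# (ii), so the chord functions as an applied dominant of ii.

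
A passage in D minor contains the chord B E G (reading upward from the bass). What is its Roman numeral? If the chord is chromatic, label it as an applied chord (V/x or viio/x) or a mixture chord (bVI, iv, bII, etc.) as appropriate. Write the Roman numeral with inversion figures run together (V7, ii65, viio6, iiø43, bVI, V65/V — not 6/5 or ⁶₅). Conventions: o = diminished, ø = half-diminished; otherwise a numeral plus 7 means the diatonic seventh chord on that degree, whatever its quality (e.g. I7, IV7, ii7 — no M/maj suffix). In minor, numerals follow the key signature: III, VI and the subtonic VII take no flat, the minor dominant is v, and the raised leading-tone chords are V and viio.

ii64

The pitches E-G-B form a minor triad rooted on E.
E is the second degree of D minor. This is the minor supertonic, borrowed from the parallel major (the Dorian ii).
With B in the bass the chord is in second inversion, so the figured bass is 64.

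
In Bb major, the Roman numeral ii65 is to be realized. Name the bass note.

Eb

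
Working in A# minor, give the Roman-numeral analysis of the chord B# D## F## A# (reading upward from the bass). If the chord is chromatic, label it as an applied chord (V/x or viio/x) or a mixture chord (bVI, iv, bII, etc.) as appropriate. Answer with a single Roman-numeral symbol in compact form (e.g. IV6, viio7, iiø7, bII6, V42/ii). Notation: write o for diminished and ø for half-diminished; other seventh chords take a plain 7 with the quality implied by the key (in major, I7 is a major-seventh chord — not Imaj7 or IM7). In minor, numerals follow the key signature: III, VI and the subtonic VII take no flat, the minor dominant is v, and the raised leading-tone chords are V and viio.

The pitches B#-D##-F##-A# form a dominant seventh chord rooted on B#.
B# is not a diatonic chord root with this quality in A# minor, but it lies a perfect fifth above E# (V), so the chord functions as an applied dominant of V.

V7/V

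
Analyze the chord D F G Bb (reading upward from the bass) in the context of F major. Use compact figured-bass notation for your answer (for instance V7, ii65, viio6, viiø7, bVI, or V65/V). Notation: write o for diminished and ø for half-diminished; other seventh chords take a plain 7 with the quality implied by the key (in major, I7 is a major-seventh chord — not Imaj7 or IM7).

ii43

The pitches G-Bb-D-F form a minor seventh chord rooted on G.
G is scale degree 2 in F major, and a minor seventh chord on that degree is written ii7.
With D in the bass the chord is in second inversion, so the figured bass is 43.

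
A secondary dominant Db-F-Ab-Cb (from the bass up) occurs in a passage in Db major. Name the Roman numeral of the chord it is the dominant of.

The chord is a dominant seventh chord on Db.
A dominant resolves down a perfect fifth: Db → Gb. In Db major, Gb is scale degree 4, i.e. IV.

IV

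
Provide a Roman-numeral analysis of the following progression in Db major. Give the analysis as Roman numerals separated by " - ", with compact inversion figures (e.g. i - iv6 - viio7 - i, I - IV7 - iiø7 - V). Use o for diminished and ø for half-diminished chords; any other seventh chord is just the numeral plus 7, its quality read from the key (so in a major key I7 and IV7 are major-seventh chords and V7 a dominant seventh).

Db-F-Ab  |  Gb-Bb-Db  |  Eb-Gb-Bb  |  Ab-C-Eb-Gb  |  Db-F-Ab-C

I - IV - ii - V7 - I7

Db-F-Ab has root Db, degree 1 in Db major, so I.
Gb-Bb-Db has root Gb, degree 4 in Db major, so IV.
Eb-Gb-Bb: minor triad on Eb = scale degree 2 → ii.
Ab-C-Eb-Gb: dominant seventh chord on Ab = scale degree 5 → V7.
Db-F-Ab-C: major seventh chord on Db = scale degree 1 → I7.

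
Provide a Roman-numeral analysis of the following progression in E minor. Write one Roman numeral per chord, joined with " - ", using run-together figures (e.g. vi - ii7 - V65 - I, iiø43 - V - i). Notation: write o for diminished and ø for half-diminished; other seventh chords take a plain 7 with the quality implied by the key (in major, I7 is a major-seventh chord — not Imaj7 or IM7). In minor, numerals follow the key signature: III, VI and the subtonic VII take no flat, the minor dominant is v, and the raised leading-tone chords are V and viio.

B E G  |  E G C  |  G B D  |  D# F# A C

i64 - VI6 - III - viio7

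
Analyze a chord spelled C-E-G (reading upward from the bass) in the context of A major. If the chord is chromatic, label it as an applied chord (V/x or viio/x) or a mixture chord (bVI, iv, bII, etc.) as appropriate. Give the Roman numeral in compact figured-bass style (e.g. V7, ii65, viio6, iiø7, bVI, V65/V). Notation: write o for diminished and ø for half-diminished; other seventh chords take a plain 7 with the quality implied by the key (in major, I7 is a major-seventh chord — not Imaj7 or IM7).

bIII

Stacked in thirds the chord is C-E-G: a major triad on C.
C is the lowered third degree of A major (diatonic 3 would be C#). This is a major triad on the lowered third degree, borrowed from the parallel minor.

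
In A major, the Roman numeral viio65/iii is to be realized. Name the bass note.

D#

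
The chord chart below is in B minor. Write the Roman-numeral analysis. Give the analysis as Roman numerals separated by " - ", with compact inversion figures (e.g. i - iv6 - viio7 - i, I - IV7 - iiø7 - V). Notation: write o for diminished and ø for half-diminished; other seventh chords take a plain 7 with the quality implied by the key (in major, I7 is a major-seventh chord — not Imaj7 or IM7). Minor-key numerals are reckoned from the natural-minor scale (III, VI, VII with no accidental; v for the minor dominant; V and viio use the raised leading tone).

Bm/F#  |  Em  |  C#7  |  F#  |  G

i64 - iv - V7/V - V - VI

Bm/F#: minor triad on B = scale degree 1 → i64.
Em: root E is the subdominant; minor triad there is iv.
C#7 is the secondary dominant of V (dominant seventh chord on C#): V7/V.
F# has root F#, degree 5 in B minor, so V.
G has root G, degree 6 in B minor, so VI.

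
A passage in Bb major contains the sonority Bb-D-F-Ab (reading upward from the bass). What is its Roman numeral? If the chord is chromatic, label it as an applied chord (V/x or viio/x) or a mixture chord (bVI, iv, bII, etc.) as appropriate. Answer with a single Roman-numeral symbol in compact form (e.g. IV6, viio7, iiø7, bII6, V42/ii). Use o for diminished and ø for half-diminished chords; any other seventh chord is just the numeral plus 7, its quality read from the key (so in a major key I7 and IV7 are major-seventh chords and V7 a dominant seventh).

The pitches Bb-D-F-Ab form a dominant seventh chord rooted on Bb.
Bb is not a diatonic chord root with this quality in Bb major, but it lies a perfect fifth above Eb (IV), so the chord functions as an applied dominant of IV.

V7/IV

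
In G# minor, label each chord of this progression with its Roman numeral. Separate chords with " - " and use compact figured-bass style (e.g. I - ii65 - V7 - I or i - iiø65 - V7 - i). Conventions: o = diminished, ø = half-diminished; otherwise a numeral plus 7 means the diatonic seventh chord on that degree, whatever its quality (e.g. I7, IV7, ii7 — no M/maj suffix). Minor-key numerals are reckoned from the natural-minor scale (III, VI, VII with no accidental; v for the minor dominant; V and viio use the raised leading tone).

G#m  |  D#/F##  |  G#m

i - V6 - i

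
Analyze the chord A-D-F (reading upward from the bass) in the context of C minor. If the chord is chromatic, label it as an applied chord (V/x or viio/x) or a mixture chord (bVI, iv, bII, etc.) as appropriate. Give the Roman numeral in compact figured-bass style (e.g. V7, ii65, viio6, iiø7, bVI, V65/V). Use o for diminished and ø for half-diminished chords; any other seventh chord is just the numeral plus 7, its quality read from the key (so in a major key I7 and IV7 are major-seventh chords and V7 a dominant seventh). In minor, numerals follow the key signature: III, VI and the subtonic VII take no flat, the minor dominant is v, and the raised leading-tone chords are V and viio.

ii64

The pitches D-F-A form a minor triad rooted on D.
D is the second degree of C minor. This is the minor supertonic, borrowed from the parallel major (the Dorian ii).
With A in the bass the chord is in second inversion, so the figured bass is 64.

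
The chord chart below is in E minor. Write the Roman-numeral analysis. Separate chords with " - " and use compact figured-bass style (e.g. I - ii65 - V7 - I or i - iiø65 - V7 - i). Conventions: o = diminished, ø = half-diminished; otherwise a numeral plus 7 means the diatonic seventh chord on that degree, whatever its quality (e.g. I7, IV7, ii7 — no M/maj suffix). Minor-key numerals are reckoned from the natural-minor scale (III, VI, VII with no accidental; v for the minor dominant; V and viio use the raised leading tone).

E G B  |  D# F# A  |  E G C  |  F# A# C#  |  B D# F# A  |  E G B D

E-G-B: root E is the tonic; minor triad there is i.
D#-F#-A has root D#, degree 7 in E minor, so viio.
E-G-C has root C, degree 6 in E minor, so VI6.
F#-A#-C# is the secondary dominant of V (major triad on F#): V/V.
B-D#-F#-A: root B is the dominant; dominant seventh chord there is V7.
E-G-B-D: root E is the tonic; minor seventh chord there is i7.

i - viio - VI6 - V/V - V7 - i7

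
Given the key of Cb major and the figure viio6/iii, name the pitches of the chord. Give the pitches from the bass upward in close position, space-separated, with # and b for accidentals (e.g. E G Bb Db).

viio6/iii is a secondary leading-tone chord. The target iii is Eb in Cb major; the applied chord is rooted a semitone below, on D.
Building a diminished triad on D gives D-F-Ab.
With the 6 figure the chord is in first inversion; from the bass F upward in close position it reads F-Ab-D.

F Ab D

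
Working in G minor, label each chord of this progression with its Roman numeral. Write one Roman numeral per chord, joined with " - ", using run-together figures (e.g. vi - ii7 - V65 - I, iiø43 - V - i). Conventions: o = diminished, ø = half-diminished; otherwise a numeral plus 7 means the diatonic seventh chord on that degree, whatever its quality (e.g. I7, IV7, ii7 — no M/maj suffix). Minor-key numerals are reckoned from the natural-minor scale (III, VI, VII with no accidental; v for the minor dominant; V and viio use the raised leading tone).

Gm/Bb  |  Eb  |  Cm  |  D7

Gm/Bb: minor triad on G = scale degree 1 → i6.
Eb: major triad on Eb = scale degree 6 → VI.
Cm: root C is the subdominant; minor triad there is iv.
D7: dominant seventh chord on D = scale degree 5 → V7.

i6 - VI - iv - V7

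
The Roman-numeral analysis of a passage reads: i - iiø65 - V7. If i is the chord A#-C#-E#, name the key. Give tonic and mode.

A# minor

The chord A#m is a minor triad rooted on A#; its label is i.
If A# is scale degree 1 and the mode makes that degree carry a minor triad, the tonic is A# and the mode is minor.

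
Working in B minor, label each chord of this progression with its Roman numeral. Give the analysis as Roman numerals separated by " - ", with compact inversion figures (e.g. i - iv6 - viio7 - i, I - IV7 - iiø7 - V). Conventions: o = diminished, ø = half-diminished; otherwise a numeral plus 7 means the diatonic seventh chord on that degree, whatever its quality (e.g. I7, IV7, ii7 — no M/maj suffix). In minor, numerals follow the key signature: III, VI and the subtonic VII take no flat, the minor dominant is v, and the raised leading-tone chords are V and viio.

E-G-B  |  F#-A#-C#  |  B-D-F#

E-G-B has root E, degree 4 in B minor, so iv.
F#-A#-C#: major triad on F# = scale degree 5 → V.
B-D-F# has root B, degree 1 in B minor, so i.

iv - V - i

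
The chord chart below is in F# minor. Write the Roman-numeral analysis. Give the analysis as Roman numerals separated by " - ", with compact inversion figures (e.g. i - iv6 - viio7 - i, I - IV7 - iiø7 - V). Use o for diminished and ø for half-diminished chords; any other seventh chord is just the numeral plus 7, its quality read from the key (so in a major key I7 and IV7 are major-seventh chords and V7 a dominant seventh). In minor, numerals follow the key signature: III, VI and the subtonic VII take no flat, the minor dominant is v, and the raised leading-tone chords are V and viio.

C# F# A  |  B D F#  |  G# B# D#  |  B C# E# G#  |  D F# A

i64 - iv - V/V - V42 - VI

C#-F#-A: minor triad on F# = scale degree 1 → i64.
B-D-F#: minor triad on B = scale degree 4 → iv.
G#-B#-D#: chromatic; G# is V of V, so V/V.
B-C#-E#-G#: root C# is the dominant; dominant seventh chord there is V42.
D-F#-A: root D is the submediant; major triad there is VI.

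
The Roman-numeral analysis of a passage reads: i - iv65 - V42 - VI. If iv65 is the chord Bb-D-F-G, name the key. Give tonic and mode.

iv65 is given as Bb-D-F-G — a minor seventh chord with root G.
iv65 on G implies G is the subdominant; that puts the tonic at D, and the lowercase numeral fits minor mode.

D minor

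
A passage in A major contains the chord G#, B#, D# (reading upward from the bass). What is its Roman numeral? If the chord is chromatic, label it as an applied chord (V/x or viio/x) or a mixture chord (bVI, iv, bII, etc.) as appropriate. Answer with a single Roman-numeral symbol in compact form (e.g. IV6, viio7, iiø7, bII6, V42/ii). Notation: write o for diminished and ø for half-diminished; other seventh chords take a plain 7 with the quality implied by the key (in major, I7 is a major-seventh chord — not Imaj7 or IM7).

V/iii

Stacked in thirds the chord is G#-B#-D#: a major triad on G#.
G# is not a diatonic chord root with this quality in A major, but it lies a perfect fifth above C# (iii), so the chord functions as an applied dominant of iii.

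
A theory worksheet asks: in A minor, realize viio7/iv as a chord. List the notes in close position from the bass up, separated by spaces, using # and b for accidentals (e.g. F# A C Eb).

C# E G Bb

The slash marks an applied leading-tone chord: viio of iv. In A minor, iv is D, so the leading tone to it is C#, a half step below.
Building a fully diminished seventh chord on C# gives C#-E-G-Bb.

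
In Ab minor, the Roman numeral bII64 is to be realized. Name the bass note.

bII in Ab minor has root Bbb; the chord is Bbb-Db-Fb.
The figure 64 means second inversion — the fifth is in the bass.

Fb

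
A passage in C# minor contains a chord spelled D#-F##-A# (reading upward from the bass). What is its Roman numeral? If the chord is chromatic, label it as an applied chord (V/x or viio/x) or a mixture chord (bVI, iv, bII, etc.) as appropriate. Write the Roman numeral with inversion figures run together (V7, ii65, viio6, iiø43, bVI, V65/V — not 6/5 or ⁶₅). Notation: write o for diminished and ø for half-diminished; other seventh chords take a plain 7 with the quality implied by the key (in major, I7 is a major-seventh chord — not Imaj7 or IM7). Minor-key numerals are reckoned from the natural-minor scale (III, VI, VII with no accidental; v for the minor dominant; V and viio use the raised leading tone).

V/V

Stacked in thirds the chord is D#-F##-A#: a major triad on D#.
D# is not a diatonic chord root with this quality in C# minor, but it lies a perfect fifth above G# (V), so the chord functions as an applied dominant of V.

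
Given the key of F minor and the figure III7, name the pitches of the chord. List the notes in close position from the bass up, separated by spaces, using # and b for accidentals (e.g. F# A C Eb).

Ab C Eb G

In F minor, scale degree 3 is Ab, and the diatonic chord built there is a major seventh chord.
That chord is spelled Ab-C-Eb-G.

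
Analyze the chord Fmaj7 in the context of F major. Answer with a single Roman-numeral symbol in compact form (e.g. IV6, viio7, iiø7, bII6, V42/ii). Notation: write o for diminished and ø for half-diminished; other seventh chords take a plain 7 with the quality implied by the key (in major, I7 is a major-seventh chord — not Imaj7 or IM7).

I7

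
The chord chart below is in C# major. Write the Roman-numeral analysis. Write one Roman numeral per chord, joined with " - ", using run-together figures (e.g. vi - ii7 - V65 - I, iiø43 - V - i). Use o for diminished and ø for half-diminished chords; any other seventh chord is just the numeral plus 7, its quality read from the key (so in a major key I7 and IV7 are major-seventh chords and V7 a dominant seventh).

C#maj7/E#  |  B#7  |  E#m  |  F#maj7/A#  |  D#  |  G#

C#maj7/E# has root C#, degree 1 in C# major, so I65.
B#7 is the secondary dominant of iii (dominant seventh chord on B#): V7/iii.
E#m: root E# is the mediant; minor triad there is iii.
F#maj7/A#: major seventh chord on F# = scale degree 4 → IV65.
D#: chromatic; D# is V of V, so V/V.
G#: root G# is the dominant; major triad there is V.

I65 - V7/iii - iii - IV65 - V/V - V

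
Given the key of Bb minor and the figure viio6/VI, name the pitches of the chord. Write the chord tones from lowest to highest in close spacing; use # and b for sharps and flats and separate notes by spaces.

The slash marks an applied leading-tone chord: viio of VI. In Bb minor, VI is Gb, so the leading tone to it is F, a half step below.
Building a diminished triad on F gives F-Ab-Cb.
The figured bass 6 indicates first inversion, placing the third (Ab) in the bass: Ab-Cb-F.

Ab Cb F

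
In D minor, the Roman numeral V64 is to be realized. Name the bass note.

V in D minor has root A; the chord is A-C#-E.
The figure 64 means second inversion — the fifth is in the bass.

E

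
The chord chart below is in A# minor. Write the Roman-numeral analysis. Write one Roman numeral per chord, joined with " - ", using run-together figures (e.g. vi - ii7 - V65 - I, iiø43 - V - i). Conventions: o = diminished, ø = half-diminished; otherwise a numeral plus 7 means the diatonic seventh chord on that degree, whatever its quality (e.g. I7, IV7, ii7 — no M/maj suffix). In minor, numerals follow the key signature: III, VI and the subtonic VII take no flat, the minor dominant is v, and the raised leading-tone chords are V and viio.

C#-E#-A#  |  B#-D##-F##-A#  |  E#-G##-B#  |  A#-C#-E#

i6 - V7/V - V - i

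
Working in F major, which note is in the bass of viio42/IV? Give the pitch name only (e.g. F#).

The applied chord viio42/IV is rooted on A: A-C-Eb-Gb.
The figure 42 means third inversion — the seventh is in the bass.

Gb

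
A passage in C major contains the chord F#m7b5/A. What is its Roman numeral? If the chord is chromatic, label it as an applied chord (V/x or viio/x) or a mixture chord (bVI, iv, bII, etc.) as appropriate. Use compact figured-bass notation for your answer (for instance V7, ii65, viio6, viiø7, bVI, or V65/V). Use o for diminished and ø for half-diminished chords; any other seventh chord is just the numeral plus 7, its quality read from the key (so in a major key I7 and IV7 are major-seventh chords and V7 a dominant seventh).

The pitches F#-A-C-E form a half-diminished seventh chord rooted on F#.
F# sits a half step below G (V in C major); a diminished chord there is the applied leading-tone chord of V.
With A in the bass the chord is in first inversion, so the figured bass is 65.

viiø65/V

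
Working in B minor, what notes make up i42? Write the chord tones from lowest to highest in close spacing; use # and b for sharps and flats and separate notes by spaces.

A B D F#

In B minor, scale degree 1 is B, and the diatonic chord built there is a minor seventh chord.
That chord is spelled B-D-F#-A.
The figured bass 42 indicates third inversion, placing the seventh (A) in the bass: A-B-D-F#.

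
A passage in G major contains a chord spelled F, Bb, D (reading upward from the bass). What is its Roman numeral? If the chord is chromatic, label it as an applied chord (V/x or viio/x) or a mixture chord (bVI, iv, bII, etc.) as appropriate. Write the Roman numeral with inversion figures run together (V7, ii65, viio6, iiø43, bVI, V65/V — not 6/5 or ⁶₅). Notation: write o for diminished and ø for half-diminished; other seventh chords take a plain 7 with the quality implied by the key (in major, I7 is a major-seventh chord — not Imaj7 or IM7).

Stacked in thirds the chord is Bb-D-F: a major triad on Bb.
Bb is the lowered third degree of G major (diatonic 3 would be B). This is a major triad on the lowered third degree, borrowed from the parallel minor.
With F in the bass the chord is in second inversion, so the figured bass is 64.

bIII64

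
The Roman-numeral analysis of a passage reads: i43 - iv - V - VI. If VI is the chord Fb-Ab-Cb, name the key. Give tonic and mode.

VI is given as Fb-Ab-Cb — a major triad with root Fb.
VI on Fb implies Fb is the submediant; that puts the tonic at Ab, and the uppercase numeral fits minor mode.

Ab minor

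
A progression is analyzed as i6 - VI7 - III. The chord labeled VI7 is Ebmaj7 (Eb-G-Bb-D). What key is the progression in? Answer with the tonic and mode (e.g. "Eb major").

G minor

VI7 is given as Eb-G-Bb-D — a major seventh chord with root Eb.
VI7 on Eb implies Eb is the submediant; that puts the tonic at G, and the uppercase numeral fits minor mode.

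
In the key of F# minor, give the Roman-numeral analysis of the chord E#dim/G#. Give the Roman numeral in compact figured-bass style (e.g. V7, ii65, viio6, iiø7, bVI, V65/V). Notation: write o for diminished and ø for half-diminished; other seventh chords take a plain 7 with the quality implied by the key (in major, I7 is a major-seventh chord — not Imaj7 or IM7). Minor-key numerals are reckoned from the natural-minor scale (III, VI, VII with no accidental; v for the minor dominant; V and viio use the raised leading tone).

viio6

Stacked in thirds the chord is E#-G#-B: a diminished triad on E#.
E# is scale degree 7 in F# minor, and a diminished triad on that degree is written viio.
With G# in the bass the chord is in first inversion, so the figured bass is 6.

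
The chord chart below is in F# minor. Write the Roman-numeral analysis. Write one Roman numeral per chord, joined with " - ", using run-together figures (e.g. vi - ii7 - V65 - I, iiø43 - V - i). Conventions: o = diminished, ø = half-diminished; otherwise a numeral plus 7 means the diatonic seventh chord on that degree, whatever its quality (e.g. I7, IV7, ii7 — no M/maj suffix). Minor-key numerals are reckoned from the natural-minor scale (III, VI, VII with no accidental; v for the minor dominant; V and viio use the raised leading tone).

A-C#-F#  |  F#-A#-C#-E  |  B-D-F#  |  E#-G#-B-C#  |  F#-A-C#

i6 - V7/iv - iv - V65 - i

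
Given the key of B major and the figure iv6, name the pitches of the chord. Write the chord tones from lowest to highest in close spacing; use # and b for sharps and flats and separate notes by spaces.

Scale degree 4 in B major is E; here the chord built on it is altered to a minor triad. iv6 is the minor subdominant, borrowed from the parallel minor.
So the chord is E-G-B.
The figured bass 6 indicates first inversion, placing the third (G) in the bass: G-B-E.

G B E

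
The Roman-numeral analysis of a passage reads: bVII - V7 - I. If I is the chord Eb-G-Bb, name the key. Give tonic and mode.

The chord Eb is a major triad rooted on Eb; its label is I.
If Eb is scale degree 1 and the mode makes that degree carry a major triad, the tonic is Eb and the mode is major.

Eb major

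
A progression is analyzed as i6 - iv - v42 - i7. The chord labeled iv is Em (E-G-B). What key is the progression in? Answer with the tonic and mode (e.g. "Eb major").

B minor

iv is given as E-G-B — a minor triad with root E.
If E is scale degree 4 and the mode makes that degree carry a minor triad, the tonic is B and the mode is minor.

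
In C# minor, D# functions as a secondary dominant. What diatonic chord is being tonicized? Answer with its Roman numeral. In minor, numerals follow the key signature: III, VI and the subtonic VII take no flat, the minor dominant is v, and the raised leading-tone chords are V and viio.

V

The chord is a major triad on D#.
A dominant resolves down a perfect fifth: D# → G#. In C# minor, G# is scale degree 5, i.e. V.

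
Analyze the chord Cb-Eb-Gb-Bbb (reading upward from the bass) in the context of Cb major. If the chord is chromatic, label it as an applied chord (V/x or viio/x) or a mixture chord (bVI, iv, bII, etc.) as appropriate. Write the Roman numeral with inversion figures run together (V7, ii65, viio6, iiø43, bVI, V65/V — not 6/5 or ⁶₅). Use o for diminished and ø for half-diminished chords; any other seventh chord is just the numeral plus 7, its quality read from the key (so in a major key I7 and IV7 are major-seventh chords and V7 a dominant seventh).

The pitches Cb-Eb-Gb-Bbb form a dominant seventh chord rooted on Cb.
Cb is not a diatonic chord root with this quality in Cb major, but it lies a perfect fifth above Fb (IV), so the chord functions as an applied dominant of IV.

V7/IV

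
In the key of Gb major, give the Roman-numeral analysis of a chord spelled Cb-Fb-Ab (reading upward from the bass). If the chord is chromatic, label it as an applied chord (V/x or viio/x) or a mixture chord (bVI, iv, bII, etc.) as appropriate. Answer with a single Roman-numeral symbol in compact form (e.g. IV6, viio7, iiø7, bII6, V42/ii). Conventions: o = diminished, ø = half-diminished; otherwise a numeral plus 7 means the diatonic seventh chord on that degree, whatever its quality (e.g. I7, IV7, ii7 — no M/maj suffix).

Stacked in thirds the chord is Fb-Ab-Cb: a major triad on Fb.
Fb is the lowered seventh degree of Gb major (diatonic 7 would be F). This is a major triad on the lowered seventh degree (the subtonic), borrowed from the parallel minor.
With Cb in the bass the chord is in second inversion, so the figured bass is 64.

bVII64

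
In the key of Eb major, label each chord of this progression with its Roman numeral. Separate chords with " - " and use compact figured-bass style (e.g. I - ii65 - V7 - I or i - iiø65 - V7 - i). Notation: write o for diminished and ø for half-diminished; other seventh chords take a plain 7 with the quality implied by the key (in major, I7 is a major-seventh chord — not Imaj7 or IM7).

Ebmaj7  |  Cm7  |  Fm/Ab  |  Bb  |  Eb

I7 - vi7 - ii6 - V - I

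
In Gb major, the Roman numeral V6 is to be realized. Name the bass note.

F

V in Gb major has root Db; the chord is Db-F-Ab.
The figure 6 means first inversion — the third is in the bass.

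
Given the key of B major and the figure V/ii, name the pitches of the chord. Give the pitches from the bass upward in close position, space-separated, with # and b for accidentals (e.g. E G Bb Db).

G# B# D#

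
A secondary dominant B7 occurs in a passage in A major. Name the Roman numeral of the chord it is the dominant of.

The chord is a dominant seventh chord on B.
A dominant resolves down a perfect fifth: B → E. In A major, E is scale degree 5, i.e. V.

V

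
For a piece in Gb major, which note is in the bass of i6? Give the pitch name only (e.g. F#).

Bbb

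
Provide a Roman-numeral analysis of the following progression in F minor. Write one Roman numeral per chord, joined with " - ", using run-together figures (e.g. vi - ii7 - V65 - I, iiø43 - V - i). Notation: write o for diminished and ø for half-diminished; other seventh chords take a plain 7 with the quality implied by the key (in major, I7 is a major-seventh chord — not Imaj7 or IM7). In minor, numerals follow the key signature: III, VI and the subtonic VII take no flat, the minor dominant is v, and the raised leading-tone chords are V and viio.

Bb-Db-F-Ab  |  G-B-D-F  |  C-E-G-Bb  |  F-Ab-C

iv7 - V7/V - V7 - i

Bb-Db-F-Ab: minor seventh chord on Bb = scale degree 4 → iv7.
G-B-D-F is the secondary dominant of V (dominant seventh chord on G): V7/V.
C-E-G-Bb has root C, degree 5 in F minor, so V7.
F-Ab-C: minor triad on F = scale degree 1 → i.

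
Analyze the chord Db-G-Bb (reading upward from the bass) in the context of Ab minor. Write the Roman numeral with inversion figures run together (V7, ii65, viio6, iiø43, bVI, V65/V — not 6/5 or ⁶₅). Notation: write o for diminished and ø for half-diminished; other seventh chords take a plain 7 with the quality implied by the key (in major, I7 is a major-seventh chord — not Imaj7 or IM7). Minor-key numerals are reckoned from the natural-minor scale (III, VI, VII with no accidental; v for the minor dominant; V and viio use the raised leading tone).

viio64

The pitches G-Bb-Db form a diminished triad rooted on G.
G is scale degree 7 in Ab minor, and a diminished triad on that degree is written viio.
With Db in the bass the chord is in second inversion, so the figured bass is 64.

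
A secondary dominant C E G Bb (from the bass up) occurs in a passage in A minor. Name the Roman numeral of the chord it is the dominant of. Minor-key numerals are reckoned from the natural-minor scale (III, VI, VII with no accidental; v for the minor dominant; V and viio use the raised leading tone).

VI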